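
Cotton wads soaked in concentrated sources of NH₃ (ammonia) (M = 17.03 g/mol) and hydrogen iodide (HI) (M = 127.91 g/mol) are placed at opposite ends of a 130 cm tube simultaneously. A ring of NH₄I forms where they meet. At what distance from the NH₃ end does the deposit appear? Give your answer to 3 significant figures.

95.2 cm

Distances travelled in equal time are proportional to diffusion rates, so d_NH₃/d_HI = √(M_HI/M_NH₃) = √(127.91/17.03) = 2.741.
With d_NH₃ + d_HI = 130 cm, d_HI = 130/(1 + 2.741) = 34.75 cm.
d_NH₃ = 130 − 34.75 = 95.2 cm.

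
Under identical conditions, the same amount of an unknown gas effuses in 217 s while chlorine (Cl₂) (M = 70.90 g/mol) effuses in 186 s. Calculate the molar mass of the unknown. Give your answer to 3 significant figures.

96.5 g/mol

From Graham's law, t_X/t_Cl₂ = √(M_X/M_Cl₂).
217/186 = 1.167 = √(M_X/70.90)
M_X = 70.90 × 1.167² = 70.90 × 1.361 = 96.5 g/mol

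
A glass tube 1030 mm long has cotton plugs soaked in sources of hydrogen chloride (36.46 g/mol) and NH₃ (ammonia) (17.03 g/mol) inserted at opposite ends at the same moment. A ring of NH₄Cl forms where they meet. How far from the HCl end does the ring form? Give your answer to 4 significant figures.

418.2 mm

Graham's law gives d_HCl/d_NH₃ = rate_HCl/rate_NH₃ = √(M_NH₃/M_HCl) = √(17.03/36.46) = 0.6834.
With d_HCl + d_NH₃ = 1030 mm, d_NH₃ = 1030/(1 + 0.6834) = 611.8 mm.
d_HCl = 1030 − 611.8 = 418.2 mm.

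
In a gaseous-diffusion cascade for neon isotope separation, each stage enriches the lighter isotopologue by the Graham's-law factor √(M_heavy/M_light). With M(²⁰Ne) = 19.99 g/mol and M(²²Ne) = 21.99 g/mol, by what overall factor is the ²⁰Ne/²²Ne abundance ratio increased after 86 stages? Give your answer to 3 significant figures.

60.4

After 86 stages the ratio has grown by (√(21.99/19.99))^86 = (21.99/19.99)^(86/2).
= 1.10005^43 = 60.4.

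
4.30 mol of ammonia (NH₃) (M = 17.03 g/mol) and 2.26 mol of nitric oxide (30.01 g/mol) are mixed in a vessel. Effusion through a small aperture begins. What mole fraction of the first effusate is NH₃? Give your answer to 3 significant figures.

Effusion rate of each component ∝ n_i/√M_i (partial pressure × 1/√M).
So x_NH₃ in the escaping gas = (n_NH₃/√M_NH₃) / Σ(n_i/√M_i)
= (4.30/√17.03) / (4.30/√17.03 + 2.26/√30.01) = 1.042/(1.042 + 0.4125) = 0.716.

0.716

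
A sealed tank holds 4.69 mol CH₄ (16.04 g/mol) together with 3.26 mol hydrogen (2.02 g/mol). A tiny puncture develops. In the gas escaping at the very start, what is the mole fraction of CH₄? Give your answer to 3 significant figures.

0.338

Rate_i ∝ x_i/√M_i (Graham's law weighted by mole fraction), so the effusate composition follows n_i/√M_i.
Mole fraction of CH₄ in the effusate = (n_CH₄/√M_CH₄) / (n_CH₄/√M_CH₄ + n_H₂/√M_H₂)
= (4.69/√16.04) / (4.69/√16.04 + 3.26/√2.02) = 1.171/(1.171 + 2.294) = 0.338.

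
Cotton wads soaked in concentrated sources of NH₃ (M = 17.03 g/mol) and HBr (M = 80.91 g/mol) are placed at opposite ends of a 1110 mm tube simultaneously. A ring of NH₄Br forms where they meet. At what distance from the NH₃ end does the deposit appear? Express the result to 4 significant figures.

Distances travelled in equal time are proportional to diffusion rates, so d_NH₃/d_HBr = √(M_HBr/M_NH₃) = √(80.91/17.03) = 2.180.
With d_NH₃ + d_HBr = 1110 mm, d_HBr = 1110/(1 + 2.180) = 349.1 mm.
d_NH₃ = 1110 − 349.1 = 760.9 mm.

760.9 mm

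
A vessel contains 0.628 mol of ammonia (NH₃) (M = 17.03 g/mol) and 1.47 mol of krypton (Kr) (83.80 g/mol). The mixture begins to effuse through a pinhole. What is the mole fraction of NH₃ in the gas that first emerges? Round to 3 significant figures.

0.487

The effusion rate of species i is ∝ p_i/√M_i ∝ n_i/√M_i.
Mole fraction of NH₃ in the effusate = (n_NH₃/√M_NH₃) / (n_NH₃/√M_NH₃ + n_Kr/√M_Kr)
= (0.628/√17.03) / (0.628/√17.03 + 1.47/√83.80) = 0.1522/(0.1522 + 0.1606) = 0.487.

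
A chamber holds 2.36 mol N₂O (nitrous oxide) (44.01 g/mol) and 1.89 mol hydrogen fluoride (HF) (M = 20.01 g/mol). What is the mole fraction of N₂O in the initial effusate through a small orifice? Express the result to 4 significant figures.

Each component's effusion rate ∝ (its partial pressure)·(1/√M) ∝ n_i/√M_i.
So x_N₂O in the escaping gas = (n_N₂O/√M_N₂O) / Σ(n_i/√M_i)
= (2.36/√44.01) / (2.36/√44.01 + 1.89/√20.01) = 0.3557/(0.3557 + 0.4225) = 0.4571.

0.4571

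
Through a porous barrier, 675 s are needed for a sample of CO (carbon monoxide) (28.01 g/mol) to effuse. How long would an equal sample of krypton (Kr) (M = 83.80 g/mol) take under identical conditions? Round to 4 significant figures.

From Graham's law, t_Kr/t_CO = √(M_Kr/M_CO) = √(83.80/28.01) = √2.992 = 1.730.
So the time for Kr is 675 × 1.730 = 1168 s.

1168 s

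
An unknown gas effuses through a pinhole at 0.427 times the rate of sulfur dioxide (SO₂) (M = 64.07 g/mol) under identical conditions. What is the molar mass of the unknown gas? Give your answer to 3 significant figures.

From Graham's law, rate_X/rate_SO₂ = √(M_SO₂/M_X).
0.427 = √(64.07/M_X)
M_X = 64.07 / 0.427² = 64.07 / 0.1823 = 351 g/mol

351 g/mol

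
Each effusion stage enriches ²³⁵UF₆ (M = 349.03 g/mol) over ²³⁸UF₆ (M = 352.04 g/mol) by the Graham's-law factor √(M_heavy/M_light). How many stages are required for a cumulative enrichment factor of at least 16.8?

658

With α = √(352.04/349.03) per stage, ln α = ½ ln(1.00862) = 0.004293.
Need α^N ≥ 16.8 ⇒ N ≥ ln(16.8) / ln α = 2.821 / 0.004293 = 657.13.
Minimum whole number of stages: N = 658.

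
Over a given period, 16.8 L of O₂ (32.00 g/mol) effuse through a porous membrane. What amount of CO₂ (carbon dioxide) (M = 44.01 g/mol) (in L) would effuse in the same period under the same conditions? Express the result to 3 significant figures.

14.3 L

By Graham's law, rate_CO₂/rate_O₂ = √(M_O₂/M_CO₂) = √(32.00/44.01) = √0.7271 = 0.8527.
So the volume for CO₂ is 16.8 × 0.8527 = 14.3 L.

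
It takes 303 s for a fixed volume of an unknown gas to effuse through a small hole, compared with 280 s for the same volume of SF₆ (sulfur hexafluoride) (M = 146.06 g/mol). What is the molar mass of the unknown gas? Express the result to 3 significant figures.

171 g/mol

From Graham's law, t_X/t_SF₆ = √(M_X/M_SF₆).
303/280 = 1.082 = √(M_X/146.06)
M_X = 146.06 × 1.082² = 146.06 × 1.171 = 171 g/mol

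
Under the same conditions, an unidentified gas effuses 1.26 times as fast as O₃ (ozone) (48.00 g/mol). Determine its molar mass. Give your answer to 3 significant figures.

Since effusion rate ∝ 1/√M, rate_X/rate_O₃ = √(M_O₃/M_X).
1.26 = √(48.00/M_X)
M_X = 48.00 / 1.26² = 48.00 / 1.588 = 30.2 g/mol

30.2 g/mol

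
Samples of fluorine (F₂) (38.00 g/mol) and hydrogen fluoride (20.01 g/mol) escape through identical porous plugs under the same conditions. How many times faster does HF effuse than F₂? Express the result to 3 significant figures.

Graham's law gives rate_HF/rate_F₂ = √(M_F₂/M_HF) = √(38.00/20.01) = √1.899 = 1.38.

1.38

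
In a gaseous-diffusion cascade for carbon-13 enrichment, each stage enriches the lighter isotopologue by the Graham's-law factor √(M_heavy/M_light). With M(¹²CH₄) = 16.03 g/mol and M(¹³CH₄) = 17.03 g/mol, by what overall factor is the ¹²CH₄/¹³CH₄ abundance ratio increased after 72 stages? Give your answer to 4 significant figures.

Each stage multiplies the ratio by α = √(17.03/16.03), so after 72 stages the overall factor is α^72 = (17.03/16.03)^(72/2).
= 1.06238^36 = 8.833.

8.833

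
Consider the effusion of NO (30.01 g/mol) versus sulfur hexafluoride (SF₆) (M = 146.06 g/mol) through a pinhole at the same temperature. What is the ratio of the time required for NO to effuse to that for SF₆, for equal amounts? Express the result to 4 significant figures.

Since effusion rate ∝ 1/√M, t_NO/t_SF₆ = √(M_NO/M_SF₆) = √(30.01/146.06) = √0.2055 = 0.4533.

0.4533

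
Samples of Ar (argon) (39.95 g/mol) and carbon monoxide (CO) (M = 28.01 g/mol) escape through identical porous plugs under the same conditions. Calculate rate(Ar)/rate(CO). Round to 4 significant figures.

Using Graham's law: rate_Ar/rate_CO = √(M_CO/M_Ar) = √(28.01/39.95) = √0.7011 = 0.8373.

0.8373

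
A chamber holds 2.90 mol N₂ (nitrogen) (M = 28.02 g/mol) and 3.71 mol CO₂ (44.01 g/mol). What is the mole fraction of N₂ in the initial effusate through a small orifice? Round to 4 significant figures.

The effusion rate of species i is ∝ p_i/√M_i ∝ n_i/√M_i.
x_N₂(eff) = (n_N₂/√M_N₂) / (n_N₂/√M_N₂ + n_CO₂/√M_CO₂)
= (2.90/√28.02) / (2.90/√28.02 + 3.71/√44.01) = 0.5479/(0.5479 + 0.5592) = 0.4949.

0.4949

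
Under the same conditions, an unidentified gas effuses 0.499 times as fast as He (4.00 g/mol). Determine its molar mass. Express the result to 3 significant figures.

16.1 g/mol

From Graham's law, rate_X/rate_He = √(M_He/M_X).
0.499 = √(4.00/M_X)
M_X = 4.00 / 0.499² = 4.00 / 0.2490 = 16.1 g/mol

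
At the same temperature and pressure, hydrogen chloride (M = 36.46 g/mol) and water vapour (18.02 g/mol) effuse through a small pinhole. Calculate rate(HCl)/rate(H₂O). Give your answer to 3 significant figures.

Graham's law gives rate_HCl/rate_H₂O = √(M_H₂O/M_HCl) = √(18.02/36.46) = √0.4942 = 0.703.

0.703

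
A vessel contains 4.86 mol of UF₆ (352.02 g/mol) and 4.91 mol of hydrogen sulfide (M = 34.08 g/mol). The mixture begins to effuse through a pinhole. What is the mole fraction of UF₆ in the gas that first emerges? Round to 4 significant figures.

0.2355

Each component's effusion rate ∝ (its partial pressure)·(1/√M) ∝ n_i/√M_i.
So x_UF₆ in the escaping gas = (n_UF₆/√M_UF₆) / Σ(n_i/√M_i)
= (4.86/√352.02) / (4.86/√352.02 + 4.91/√34.08) = 0.2590/(0.2590 + 0.8411) = 0.2355.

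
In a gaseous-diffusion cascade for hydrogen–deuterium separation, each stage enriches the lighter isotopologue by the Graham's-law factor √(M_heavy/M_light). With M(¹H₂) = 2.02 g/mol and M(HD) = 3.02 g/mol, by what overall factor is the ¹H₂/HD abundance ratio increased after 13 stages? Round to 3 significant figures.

The single-stage factor is √(M_heavy/M_light), so 13 stages give [√(3.02/2.02)]^13 = (3.02/2.02)^(13/2).
= 1.49505^(13/2) = 13.7.

13.7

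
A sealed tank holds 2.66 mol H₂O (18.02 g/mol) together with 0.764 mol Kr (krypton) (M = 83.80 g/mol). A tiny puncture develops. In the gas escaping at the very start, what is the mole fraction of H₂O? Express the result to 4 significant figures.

Effusion rate of each component ∝ n_i/√M_i (partial pressure × 1/√M).
Mole fraction of H₂O in the effusate = (n_H₂O/√M_H₂O) / (n_H₂O/√M_H₂O + n_Kr/√M_Kr)
= (2.66/√18.02) / (2.66/√18.02 + 0.764/√83.80) = 0.6266/(0.6266 + 0.08346) = 0.8825.

0.8825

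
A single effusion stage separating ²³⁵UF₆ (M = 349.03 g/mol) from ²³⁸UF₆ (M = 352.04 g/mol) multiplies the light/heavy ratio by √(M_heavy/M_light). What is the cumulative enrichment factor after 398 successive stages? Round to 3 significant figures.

5.52

Overall factor = α^398 with α = √(352.04/349.03), i.e. (352.04/349.03)^(398/2).
= 1.00862^199 = 5.52.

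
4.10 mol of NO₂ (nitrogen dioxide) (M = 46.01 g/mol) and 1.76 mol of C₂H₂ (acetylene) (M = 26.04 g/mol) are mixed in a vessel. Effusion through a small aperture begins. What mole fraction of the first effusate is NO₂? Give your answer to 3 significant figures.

Each component's effusion rate ∝ (its partial pressure)·(1/√M) ∝ n_i/√M_i.
x_NO₂(eff) = (n_NO₂/√M_NO₂) / (n_NO₂/√M_NO₂ + n_C₂H₂/√M_C₂H₂)
= (4.10/√46.01) / (4.10/√46.01 + 1.76/√26.04) = 0.6044/(0.6044 + 0.3449) = 0.637.

0.637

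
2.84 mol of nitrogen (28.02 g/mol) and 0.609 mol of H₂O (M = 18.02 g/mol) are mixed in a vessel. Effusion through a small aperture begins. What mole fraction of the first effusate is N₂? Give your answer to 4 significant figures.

Effusion rate of each component ∝ n_i/√M_i (partial pressure × 1/√M).
x_N₂(eff) = (n_N₂/√M_N₂) / (n_N₂/√M_N₂ + n_H₂O/√M_H₂O)
= (2.84/√28.02) / (2.84/√28.02 + 0.609/√18.02) = 0.5365/(0.5365 + 0.1435) = 0.7890.

0.7890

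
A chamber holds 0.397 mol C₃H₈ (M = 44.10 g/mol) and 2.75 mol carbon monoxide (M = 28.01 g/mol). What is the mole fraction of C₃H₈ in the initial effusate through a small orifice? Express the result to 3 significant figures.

0.103

The effusion rate of species i is ∝ p_i/√M_i ∝ n_i/√M_i.
Mole fraction of C₃H₈ in the effusate = (n_C₃H₈/√M_C₃H₈) / (n_C₃H₈/√M_C₃H₈ + n_CO/√M_CO)
= (0.397/√44.10) / (0.397/√44.10 + 2.75/√28.01) = 0.05978/(0.05978 + 0.5196) = 0.103.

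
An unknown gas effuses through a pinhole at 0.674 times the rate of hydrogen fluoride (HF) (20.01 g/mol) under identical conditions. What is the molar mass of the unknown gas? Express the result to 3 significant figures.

Since effusion rate ∝ 1/√M, rate_X/rate_HF = √(M_HF/M_X).
0.674 = √(20.01/M_X)
M_X = 20.01 / 0.674² = 20.01 / 0.4543 = 44.0 g/mol

44.0 g/mol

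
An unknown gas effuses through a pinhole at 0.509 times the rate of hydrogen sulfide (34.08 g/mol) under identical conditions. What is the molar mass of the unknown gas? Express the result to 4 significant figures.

Using Graham's law: rate_X/rate_H₂S = √(M_H₂S/M_X).
0.509 = √(34.08/M_X)
M_X = 34.08 / 0.509² = 34.08 / 0.2591 = 131.5 g/mol

131.5 g/mol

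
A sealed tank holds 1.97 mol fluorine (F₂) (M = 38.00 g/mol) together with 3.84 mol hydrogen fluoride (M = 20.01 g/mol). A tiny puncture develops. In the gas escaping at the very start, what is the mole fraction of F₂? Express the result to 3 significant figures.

0.271

Effusion rate of each component ∝ n_i/√M_i (partial pressure × 1/√M).
So x_F₂ in the escaping gas = (n_F₂/√M_F₂) / Σ(n_i/√M_i)
= (1.97/√38.00) / (1.97/√38.00 + 3.84/√20.01) = 0.3196/(0.3196 + 0.8584) = 0.271.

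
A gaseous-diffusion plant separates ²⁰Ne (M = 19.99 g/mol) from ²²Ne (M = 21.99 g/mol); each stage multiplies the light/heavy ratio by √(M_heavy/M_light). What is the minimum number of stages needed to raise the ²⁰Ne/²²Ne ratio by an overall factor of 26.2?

Per stage α = (21.99/19.99)^(1/2) = 1.10005^0.5, giving ln α = 0.04768.
Need α^N ≥ 26.2 ⇒ N ≥ ln(26.2) / ln α = 3.266 / 0.04768 = 68.50.
So at least 69 stages are needed.

69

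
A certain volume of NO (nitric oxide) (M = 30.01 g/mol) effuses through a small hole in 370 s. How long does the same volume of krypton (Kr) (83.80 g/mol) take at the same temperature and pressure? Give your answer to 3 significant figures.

By Graham's law, t_Kr/t_NO = √(M_Kr/M_NO) = √(83.80/30.01) = √2.792 = 1.671.
So the time for Kr is 370 × 1.671 = 618 s.

618 s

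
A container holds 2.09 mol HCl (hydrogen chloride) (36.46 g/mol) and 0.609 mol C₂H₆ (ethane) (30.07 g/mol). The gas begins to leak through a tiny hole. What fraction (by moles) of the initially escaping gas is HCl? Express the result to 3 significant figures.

The effusion rate of species i is ∝ p_i/√M_i ∝ n_i/√M_i.
x_HCl(eff) = (n_HCl/√M_HCl) / (n_HCl/√M_HCl + n_C₂H₆/√M_C₂H₆)
= (2.09/√36.46) / (2.09/√36.46 + 0.609/√30.07) = 0.3461/(0.3461 + 0.1111) = 0.757.

0.757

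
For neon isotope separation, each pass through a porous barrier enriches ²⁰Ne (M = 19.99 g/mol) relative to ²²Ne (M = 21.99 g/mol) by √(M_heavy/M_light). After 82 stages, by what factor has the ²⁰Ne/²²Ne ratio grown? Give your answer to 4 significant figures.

49.88

The single-stage factor is √(M_heavy/M_light), so 82 stages give [√(21.99/19.99)]^82 = (21.99/19.99)^(82/2).
= 1.10005^41 = 49.88.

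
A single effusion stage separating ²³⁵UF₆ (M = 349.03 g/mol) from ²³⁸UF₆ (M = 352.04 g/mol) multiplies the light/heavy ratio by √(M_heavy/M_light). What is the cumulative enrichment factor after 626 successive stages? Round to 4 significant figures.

Overall factor = α^626 with α = √(352.04/349.03), i.e. (352.04/349.03)^(626/2).
= 1.00862^313 = 14.70.

14.70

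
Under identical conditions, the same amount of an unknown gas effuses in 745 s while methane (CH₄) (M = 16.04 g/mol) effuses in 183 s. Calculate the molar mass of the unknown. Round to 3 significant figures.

266 g/mol

By Graham's law, t_X/t_CH₄ = √(M_X/M_CH₄).
745/183 = 4.071 = √(M_X/16.04)
M_X = 16.04 × 4.071² = 16.04 × 16.57 = 266 g/mol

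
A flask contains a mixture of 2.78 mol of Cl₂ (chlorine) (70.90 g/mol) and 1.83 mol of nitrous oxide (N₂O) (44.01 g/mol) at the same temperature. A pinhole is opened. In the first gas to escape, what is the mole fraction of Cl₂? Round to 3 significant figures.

0.545

The effusion rate of species i is ∝ p_i/√M_i ∝ n_i/√M_i.
So x_Cl₂ in the escaping gas = (n_Cl₂/√M_Cl₂) / Σ(n_i/√M_i)
= (2.78/√70.90) / (2.78/√70.90 + 1.83/√44.01) = 0.3302/(0.3302 + 0.2759) = 0.545.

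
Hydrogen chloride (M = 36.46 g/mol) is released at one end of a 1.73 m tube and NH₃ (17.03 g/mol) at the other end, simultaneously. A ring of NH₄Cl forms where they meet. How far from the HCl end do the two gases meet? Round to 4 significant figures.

Graham's law gives d_HCl/d_NH₃ = rate_HCl/rate_NH₃ = √(M_NH₃/M_HCl) = √(17.03/36.46) = 0.6834.
With d_HCl + d_NH₃ = 1.73 m, d_NH₃ = 1.73/(1 + 0.6834) = 1.028 m.
d_HCl = 1.73 − 1.028 = 0.7023 m.

0.7023 m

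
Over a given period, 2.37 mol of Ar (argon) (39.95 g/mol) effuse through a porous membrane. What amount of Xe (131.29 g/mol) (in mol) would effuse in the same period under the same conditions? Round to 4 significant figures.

1.307 mol

From Graham's law, rate_Xe/rate_Ar = √(M_Ar/M_Xe) = √(39.95/131.29) = √0.3043 = 0.5516.
So the amount for Xe is 2.37 × 0.5516 = 1.307 mol.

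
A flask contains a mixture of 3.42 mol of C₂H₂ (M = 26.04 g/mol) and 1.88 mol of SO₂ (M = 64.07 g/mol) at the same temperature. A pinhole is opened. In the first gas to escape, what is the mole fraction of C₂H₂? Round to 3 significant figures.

0.740

Each component's effusion rate ∝ (its partial pressure)·(1/√M) ∝ n_i/√M_i.
x_C₂H₂(eff) = (n_C₂H₂/√M_C₂H₂) / (n_C₂H₂/√M_C₂H₂ + n_SO₂/√M_SO₂)
= (3.42/√26.04) / (3.42/√26.04 + 1.88/√64.07) = 0.6702/(0.6702 + 0.2349) = 0.740.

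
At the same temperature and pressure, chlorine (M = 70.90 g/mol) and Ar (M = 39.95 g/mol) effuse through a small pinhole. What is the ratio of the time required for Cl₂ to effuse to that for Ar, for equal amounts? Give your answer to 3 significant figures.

By Graham's law, t_Cl₂/t_Ar = √(M_Cl₂/M_Ar) = √(70.90/39.95) = √1.775 = 1.33.

1.33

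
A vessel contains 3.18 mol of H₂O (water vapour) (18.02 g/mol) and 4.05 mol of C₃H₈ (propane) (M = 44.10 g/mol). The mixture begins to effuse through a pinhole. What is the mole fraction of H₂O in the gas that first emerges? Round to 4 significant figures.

Effusion rate of each component ∝ n_i/√M_i (partial pressure × 1/√M).
x_H₂O(eff) = (n_H₂O/√M_H₂O) / (n_H₂O/√M_H₂O + n_C₃H₈/√M_C₃H₈)
= (3.18/√18.02) / (3.18/√18.02 + 4.05/√44.10) = 0.7491/(0.7491 + 0.6099) = 0.5512.

0.5512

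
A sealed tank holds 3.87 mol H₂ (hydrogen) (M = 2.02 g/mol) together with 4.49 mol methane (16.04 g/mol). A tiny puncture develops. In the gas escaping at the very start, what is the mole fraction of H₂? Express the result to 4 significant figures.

The effusion rate of species i is ∝ p_i/√M_i ∝ n_i/√M_i.
So x_H₂ in the escaping gas = (n_H₂/√M_H₂) / Σ(n_i/√M_i)
= (3.87/√2.02) / (3.87/√2.02 + 4.49/√16.04) = 2.723/(2.723 + 1.121) = 0.7084.

0.7084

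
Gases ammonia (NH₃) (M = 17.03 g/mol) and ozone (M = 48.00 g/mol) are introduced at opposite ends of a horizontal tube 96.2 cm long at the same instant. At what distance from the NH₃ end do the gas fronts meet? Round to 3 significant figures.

The fronts meet when d_NH₃ + d_O₃ = L with d_NH₃/d_O₃ = √(M_O₃/M_NH₃) (Graham's law). Here √(M_O₃/M_NH₃) = √(48.00/17.03) = 1.679.
With d_NH₃ + d_O₃ = 96.2 cm, d_O₃ = 96.2/(1 + 1.679) = 35.91 cm.
d_NH₃ = 96.2 − 35.91 = 60.3 cm.

60.3 cm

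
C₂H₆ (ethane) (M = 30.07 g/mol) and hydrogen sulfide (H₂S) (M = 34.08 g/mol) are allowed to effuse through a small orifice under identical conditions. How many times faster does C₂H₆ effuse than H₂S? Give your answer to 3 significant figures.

Using Graham's law: rate_C₂H₆/rate_H₂S = √(M_H₂S/M_C₂H₆) = √(34.08/30.07) = √1.133 = 1.06.

1.06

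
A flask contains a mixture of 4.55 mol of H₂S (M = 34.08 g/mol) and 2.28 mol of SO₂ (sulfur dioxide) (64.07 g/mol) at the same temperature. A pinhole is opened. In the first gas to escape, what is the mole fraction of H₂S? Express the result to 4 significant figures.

The effusion rate of species i is ∝ p_i/√M_i ∝ n_i/√M_i.
Mole fraction of H₂S in the effusate = (n_H₂S/√M_H₂S) / (n_H₂S/√M_H₂S + n_SO₂/√M_SO₂)
= (4.55/√34.08) / (4.55/√34.08 + 2.28/√64.07) = 0.7794/(0.7794 + 0.2848) = 0.7324.

0.7324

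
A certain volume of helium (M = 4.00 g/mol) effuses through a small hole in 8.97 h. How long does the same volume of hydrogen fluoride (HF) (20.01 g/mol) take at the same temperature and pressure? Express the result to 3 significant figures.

20.1 h

Using Graham's law: t_HF/t_He = √(M_HF/M_He) = √(20.01/4.00) = √5.003 = 2.237.
So the time for HF is 8.97 × 2.237 = 20.1 h.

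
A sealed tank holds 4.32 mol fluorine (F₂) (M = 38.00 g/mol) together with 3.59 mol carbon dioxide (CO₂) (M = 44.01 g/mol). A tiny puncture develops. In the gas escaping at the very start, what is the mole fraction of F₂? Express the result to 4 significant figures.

0.5643

Each component's effusion rate ∝ (its partial pressure)·(1/√M) ∝ n_i/√M_i.
x_F₂(eff) = (n_F₂/√M_F₂) / (n_F₂/√M_F₂ + n_CO₂/√M_CO₂)
= (4.32/√38.00) / (4.32/√38.00 + 3.59/√44.01) = 0.7008/(0.7008 + 0.5412) = 0.5643.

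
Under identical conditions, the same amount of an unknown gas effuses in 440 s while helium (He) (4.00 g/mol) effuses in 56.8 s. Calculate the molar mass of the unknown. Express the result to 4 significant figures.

240.0 g/mol

From Graham's law, t_X/t_He = √(M_X/M_He).
440/56.8 = 7.746 = √(M_X/4.00)
M_X = 4.00 × 7.746² = 4.00 × 60.01 = 240.0 g/mol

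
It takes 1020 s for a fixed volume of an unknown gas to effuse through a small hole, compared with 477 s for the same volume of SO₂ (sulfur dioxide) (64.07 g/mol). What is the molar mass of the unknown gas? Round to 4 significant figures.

From Graham's law, t_X/t_SO₂ = √(M_X/M_SO₂).
1020/477 = 2.138 = √(M_X/64.07)
M_X = 64.07 × 2.138² = 64.07 × 4.573 = 293.0 g/mol

293.0 g/mol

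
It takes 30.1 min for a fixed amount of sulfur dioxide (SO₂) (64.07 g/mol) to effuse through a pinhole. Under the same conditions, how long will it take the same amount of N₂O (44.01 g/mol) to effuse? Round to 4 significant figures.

Using Graham's law: t_N₂O/t_SO₂ = √(M_N₂O/M_SO₂) = √(44.01/64.07) = √0.6869 = 0.8288.
So the time for N₂O is 30.1 × 0.8288 = 24.95 min.

24.95 min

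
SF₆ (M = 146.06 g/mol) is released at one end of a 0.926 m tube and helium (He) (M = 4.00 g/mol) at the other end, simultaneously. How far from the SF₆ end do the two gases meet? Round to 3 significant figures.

The fronts meet when d_SF₆ + d_He = L with d_SF₆/d_He = √(M_He/M_SF₆) (Graham's law). Here √(M_He/M_SF₆) = √(4.00/146.06) = 0.1655.
With d_SF₆ + d_He = 0.926 m, d_He = 0.926/(1 + 0.1655) = 0.7945 m.
d_SF₆ = 0.926 − 0.7945 = 0.131 m.

0.131 m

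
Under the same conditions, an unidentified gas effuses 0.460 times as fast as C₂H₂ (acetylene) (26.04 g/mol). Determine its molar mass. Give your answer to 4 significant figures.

Since effusion rate ∝ 1/√M, rate_X/rate_C₂H₂ = √(M_C₂H₂/M_X).
0.460 = √(26.04/M_X)
M_X = 26.04 / 0.460² = 26.04 / 0.2116 = 123.1 g/mol

123.1 g/mol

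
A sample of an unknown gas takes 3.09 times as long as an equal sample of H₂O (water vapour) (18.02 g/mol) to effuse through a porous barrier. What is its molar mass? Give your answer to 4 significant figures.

172.1 g/mol

By Graham's law, t_X/t_H₂O = √(M_X/M_H₂O).
3.09 = √(M_X/18.02)
M_X = 18.02 × 3.09² = 18.02 × 9.548 = 172.1 g/mol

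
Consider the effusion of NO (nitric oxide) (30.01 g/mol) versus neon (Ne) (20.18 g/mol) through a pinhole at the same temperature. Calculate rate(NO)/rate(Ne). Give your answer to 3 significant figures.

By Graham's law, rate_NO/rate_Ne = √(M_Ne/M_NO) = √(20.18/30.01) = √0.6724 = 0.820.

0.820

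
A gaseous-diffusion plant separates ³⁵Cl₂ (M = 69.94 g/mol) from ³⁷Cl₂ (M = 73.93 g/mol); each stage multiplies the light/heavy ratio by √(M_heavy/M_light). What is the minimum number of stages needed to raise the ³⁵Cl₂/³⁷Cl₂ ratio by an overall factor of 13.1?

Per stage α = (73.93/69.94)^(1/2) = 1.05705^0.5, giving ln α = 0.02774.
Need α^N ≥ 13.1 ⇒ N ≥ ln(13.1) / ln α = 2.573 / 0.02774 = 92.74.
Minimum whole number of stages: N = 93.

93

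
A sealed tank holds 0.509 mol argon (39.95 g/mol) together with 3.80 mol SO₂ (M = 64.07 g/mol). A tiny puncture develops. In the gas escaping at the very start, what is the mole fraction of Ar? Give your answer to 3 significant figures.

The effusion rate of species i is ∝ p_i/√M_i ∝ n_i/√M_i.
x_Ar(eff) = (n_Ar/√M_Ar) / (n_Ar/√M_Ar + n_SO₂/√M_SO₂)
= (0.509/√39.95) / (0.509/√39.95 + 3.80/√64.07) = 0.08053/(0.08053 + 0.4747) = 0.145.

0.145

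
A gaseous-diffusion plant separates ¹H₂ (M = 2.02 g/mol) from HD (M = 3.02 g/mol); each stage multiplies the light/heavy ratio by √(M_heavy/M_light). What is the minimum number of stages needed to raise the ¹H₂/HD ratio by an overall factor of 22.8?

Per stage α = (3.02/2.02)^(1/2) = 1.49505^0.5, giving ln α = 0.2011.
Need α^N ≥ 22.8 ⇒ N ≥ ln(22.8) / ln α = 3.127 / 0.2011 = 15.55.
Minimum whole number of stages: N = 16.

16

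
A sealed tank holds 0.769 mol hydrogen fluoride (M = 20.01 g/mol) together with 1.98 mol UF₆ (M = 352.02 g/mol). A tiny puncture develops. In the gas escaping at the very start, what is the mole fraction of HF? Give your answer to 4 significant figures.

Each component's effusion rate ∝ (its partial pressure)·(1/√M) ∝ n_i/√M_i.
x_HF(eff) = (n_HF/√M_HF) / (n_HF/√M_HF + n_UF₆/√M_UF₆)
= (0.769/√20.01) / (0.769/√20.01 + 1.98/√352.02) = 0.1719/(0.1719 + 0.1055) = 0.6196.

0.6196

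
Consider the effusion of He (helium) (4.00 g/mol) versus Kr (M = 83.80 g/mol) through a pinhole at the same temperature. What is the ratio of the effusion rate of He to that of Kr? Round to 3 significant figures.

4.58

Using Graham's law: rate_He/rate_Kr = √(M_Kr/M_He) = √(83.80/4.00) = √20.95 = 4.58.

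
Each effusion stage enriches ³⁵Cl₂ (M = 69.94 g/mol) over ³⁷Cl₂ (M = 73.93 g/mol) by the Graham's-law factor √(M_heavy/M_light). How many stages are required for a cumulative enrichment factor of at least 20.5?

109

Single-stage factor α = √(73.93/69.94), so ln α = ½ ln(1.05705) = 0.02774.
Need α^N ≥ 20.5 ⇒ N ≥ ln(20.5) / ln α = 3.020 / 0.02774 = 108.88.
So at least 109 stages are needed.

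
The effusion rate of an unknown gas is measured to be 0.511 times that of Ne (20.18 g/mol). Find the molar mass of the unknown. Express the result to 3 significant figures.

Using Graham's law: rate_X/rate_Ne = √(M_Ne/M_X).
0.511 = √(20.18/M_X)
M_X = 20.18 / 0.511² = 20.18 / 0.2611 = 77.3 g/mol

77.3 g/mol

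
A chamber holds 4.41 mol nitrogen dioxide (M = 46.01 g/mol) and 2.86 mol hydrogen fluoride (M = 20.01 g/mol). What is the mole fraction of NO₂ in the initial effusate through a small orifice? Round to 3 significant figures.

The effusion rate of species i is ∝ p_i/√M_i ∝ n_i/√M_i.
So x_NO₂ in the escaping gas = (n_NO₂/√M_NO₂) / Σ(n_i/√M_i)
= (4.41/√46.01) / (4.41/√46.01 + 2.86/√20.01) = 0.6501/(0.6501 + 0.6394) = 0.504.

0.504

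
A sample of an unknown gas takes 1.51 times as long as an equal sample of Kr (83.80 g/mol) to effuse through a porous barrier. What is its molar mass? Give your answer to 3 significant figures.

Graham's law gives t_X/t_Kr = √(M_X/M_Kr).
1.51 = √(M_X/83.80)
M_X = 83.80 × 1.51² = 83.80 × 2.280 = 191 g/mol

191 g/mol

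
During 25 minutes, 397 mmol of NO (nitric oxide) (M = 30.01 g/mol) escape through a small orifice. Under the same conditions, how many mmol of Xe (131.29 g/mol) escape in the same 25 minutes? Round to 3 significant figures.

190 mmol

Since effusion rate ∝ 1/√M, rate_Xe/rate_NO = √(M_NO/M_Xe) = √(30.01/131.29) = √0.2286 = 0.4781.
So the amount for Xe is 397 × 0.4781 = 190 mmol.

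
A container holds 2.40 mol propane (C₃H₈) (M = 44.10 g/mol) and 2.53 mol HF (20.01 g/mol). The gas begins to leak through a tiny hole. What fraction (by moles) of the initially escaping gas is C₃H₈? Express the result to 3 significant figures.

0.390

The effusion rate of species i is ∝ p_i/√M_i ∝ n_i/√M_i.
x_C₃H₈(eff) = (n_C₃H₈/√M_C₃H₈) / (n_C₃H₈/√M_C₃H₈ + n_HF/√M_HF)
= (2.40/√44.10) / (2.40/√44.10 + 2.53/√20.01) = 0.3614/(0.3614 + 0.5656) = 0.390.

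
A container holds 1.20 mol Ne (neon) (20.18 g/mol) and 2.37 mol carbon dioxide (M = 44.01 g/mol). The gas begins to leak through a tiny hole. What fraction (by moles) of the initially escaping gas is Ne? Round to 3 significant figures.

Rate_i ∝ x_i/√M_i (Graham's law weighted by mole fraction), so the effusate composition follows n_i/√M_i.
Mole fraction of Ne in the effusate = (n_Ne/√M_Ne) / (n_Ne/√M_Ne + n_CO₂/√M_CO₂)
= (1.20/√20.18) / (1.20/√20.18 + 2.37/√44.01) = 0.2671/(0.2671 + 0.3573) = 0.428.

0.428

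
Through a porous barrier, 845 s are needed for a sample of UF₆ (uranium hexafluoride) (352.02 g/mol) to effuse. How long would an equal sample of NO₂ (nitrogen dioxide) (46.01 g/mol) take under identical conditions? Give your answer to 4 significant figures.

Using Graham's law: t_NO₂/t_UF₆ = √(M_NO₂/M_UF₆) = √(46.01/352.02) = √0.1307 = 0.3615.
So the time for NO₂ is 845 × 0.3615 = 305.5 s.

305.5 s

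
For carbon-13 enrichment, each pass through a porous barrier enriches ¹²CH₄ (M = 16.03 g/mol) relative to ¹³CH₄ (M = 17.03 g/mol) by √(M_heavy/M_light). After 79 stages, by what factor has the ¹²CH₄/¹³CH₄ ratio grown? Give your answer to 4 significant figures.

10.92

The single-stage factor is √(M_heavy/M_light), so 79 stages give [√(17.03/16.03)]^79 = (17.03/16.03)^(79/2).
= 1.06238^(79/2) = 10.92.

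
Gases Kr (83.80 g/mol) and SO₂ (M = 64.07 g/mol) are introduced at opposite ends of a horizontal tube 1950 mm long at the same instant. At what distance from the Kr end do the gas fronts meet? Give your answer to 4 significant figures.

909.7 mm

The fronts meet when d_Kr + d_SO₂ = L with d_Kr/d_SO₂ = √(M_SO₂/M_Kr) (Graham's law). Here √(M_SO₂/M_Kr) = √(64.07/83.80) = 0.8744.
With d_Kr + d_SO₂ = 1950 mm, d_SO₂ = 1950/(1 + 0.8744) = 1040 mm.
d_Kr = 1950 − 1040 = 909.7 mm.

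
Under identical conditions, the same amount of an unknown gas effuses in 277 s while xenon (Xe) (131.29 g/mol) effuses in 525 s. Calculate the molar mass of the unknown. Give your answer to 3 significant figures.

From Graham's law, t_X/t_Xe = √(M_X/M_Xe).
277/525 = 0.5276 = √(M_X/131.29)
M_X = 131.29 × 0.5276² = 131.29 × 0.2784 = 36.5 g/mol

36.5 g/mol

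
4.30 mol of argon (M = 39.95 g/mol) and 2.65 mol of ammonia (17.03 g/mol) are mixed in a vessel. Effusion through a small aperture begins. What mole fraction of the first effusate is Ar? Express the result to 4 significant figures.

Rate_i ∝ x_i/√M_i (Graham's law weighted by mole fraction), so the effusate composition follows n_i/√M_i.
Mole fraction of Ar in the effusate = (n_Ar/√M_Ar) / (n_Ar/√M_Ar + n_NH₃/√M_NH₃)
= (4.30/√39.95) / (4.30/√39.95 + 2.65/√17.03) = 0.6803/(0.6803 + 0.6422) = 0.5144.

0.5144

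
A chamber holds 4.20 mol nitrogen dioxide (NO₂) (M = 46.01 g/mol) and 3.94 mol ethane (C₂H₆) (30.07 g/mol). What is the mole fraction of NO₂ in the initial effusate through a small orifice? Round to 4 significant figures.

0.4629

Each component's effusion rate ∝ (its partial pressure)·(1/√M) ∝ n_i/√M_i.
So x_NO₂ in the escaping gas = (n_NO₂/√M_NO₂) / Σ(n_i/√M_i)
= (4.20/√46.01) / (4.20/√46.01 + 3.94/√30.07) = 0.6192/(0.6192 + 0.7185) = 0.4629.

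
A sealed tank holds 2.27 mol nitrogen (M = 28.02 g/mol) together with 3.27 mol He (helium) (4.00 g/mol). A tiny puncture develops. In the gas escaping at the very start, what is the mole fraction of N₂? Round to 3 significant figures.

0.208

Effusion rate of each component ∝ n_i/√M_i (partial pressure × 1/√M).
So x_N₂ in the escaping gas = (n_N₂/√M_N₂) / Σ(n_i/√M_i)
= (2.27/√28.02) / (2.27/√28.02 + 3.27/√4.00) = 0.4288/(0.4288 + 1.635) = 0.208.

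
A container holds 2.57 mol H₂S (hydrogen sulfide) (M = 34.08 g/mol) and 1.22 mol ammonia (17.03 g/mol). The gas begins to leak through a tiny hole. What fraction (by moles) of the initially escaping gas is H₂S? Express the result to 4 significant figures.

Rate_i ∝ x_i/√M_i (Graham's law weighted by mole fraction), so the effusate composition follows n_i/√M_i.
Mole fraction of H₂S in the effusate = (n_H₂S/√M_H₂S) / (n_H₂S/√M_H₂S + n_NH₃/√M_NH₃)
= (2.57/√34.08) / (2.57/√34.08 + 1.22/√17.03) = 0.4402/(0.4402 + 0.2956) = 0.5983.

0.5983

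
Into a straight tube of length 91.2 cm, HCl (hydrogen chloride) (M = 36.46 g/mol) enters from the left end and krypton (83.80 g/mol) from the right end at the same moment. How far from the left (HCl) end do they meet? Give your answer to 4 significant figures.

In equal time, each gas travels a distance ∝ its rate ∝ 1/√M, so d_HCl/d_Kr = √(M_Kr/M_HCl) = √(83.80/36.46) = 1.516.
With d_HCl + d_Kr = 91.2 cm, d_Kr = 91.2/(1 + 1.516) = 36.25 cm.
d_HCl = 91.2 − 36.25 = 54.95 cm.

54.95 cm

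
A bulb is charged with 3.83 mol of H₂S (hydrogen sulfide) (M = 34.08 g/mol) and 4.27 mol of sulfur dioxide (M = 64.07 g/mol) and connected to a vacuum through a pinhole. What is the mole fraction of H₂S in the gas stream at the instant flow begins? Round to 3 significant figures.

0.552

The effusion rate of species i is ∝ p_i/√M_i ∝ n_i/√M_i.
So x_H₂S in the escaping gas = (n_H₂S/√M_H₂S) / Σ(n_i/√M_i)
= (3.83/√34.08) / (3.83/√34.08 + 4.27/√64.07) = 0.6561/(0.6561 + 0.5335) = 0.552.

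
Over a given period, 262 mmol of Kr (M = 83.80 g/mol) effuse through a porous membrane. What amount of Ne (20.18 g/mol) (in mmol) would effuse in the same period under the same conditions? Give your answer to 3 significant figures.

From Graham's law, rate_Ne/rate_Kr = √(M_Kr/M_Ne) = √(83.80/20.18) = √4.153 = 2.038.
So the amount for Ne is 262 × 2.038 = 534 mmol.

534 mmol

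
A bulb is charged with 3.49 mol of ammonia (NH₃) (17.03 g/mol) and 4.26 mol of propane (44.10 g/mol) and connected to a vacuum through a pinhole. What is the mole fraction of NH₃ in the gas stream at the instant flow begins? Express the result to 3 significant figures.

Rate_i ∝ x_i/√M_i (Graham's law weighted by mole fraction), so the effusate composition follows n_i/√M_i.
Mole fraction of NH₃ in the effusate = (n_NH₃/√M_NH₃) / (n_NH₃/√M_NH₃ + n_C₃H₈/√M_C₃H₈)
= (3.49/√17.03) / (3.49/√17.03 + 4.26/√44.10) = 0.8457/(0.8457 + 0.6415) = 0.569.

0.569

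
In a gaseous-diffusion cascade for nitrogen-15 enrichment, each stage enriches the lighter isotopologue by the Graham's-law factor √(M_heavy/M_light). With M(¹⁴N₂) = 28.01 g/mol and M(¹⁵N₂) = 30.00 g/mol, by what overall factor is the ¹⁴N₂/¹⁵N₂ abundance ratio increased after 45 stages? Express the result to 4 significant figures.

4.685

The single-stage factor is √(M_heavy/M_light), so 45 stages give [√(30.00/28.01)]^45 = (30.00/28.01)^(45/2).
= 1.07105^(45/2) = 4.685.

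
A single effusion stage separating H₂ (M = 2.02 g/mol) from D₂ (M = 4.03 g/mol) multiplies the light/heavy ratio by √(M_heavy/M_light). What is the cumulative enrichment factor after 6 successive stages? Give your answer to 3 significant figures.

Overall factor = α^6 with α = √(4.03/2.02), i.e. (4.03/2.02)^(6/2).
= 1.99505^3 = 7.94.

7.94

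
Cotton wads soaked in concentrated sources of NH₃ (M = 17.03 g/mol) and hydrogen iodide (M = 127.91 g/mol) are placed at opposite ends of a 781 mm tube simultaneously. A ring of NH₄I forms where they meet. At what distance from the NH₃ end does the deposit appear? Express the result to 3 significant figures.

Graham's law gives d_NH₃/d_HI = rate_NH₃/rate_HI = √(M_HI/M_NH₃) = √(127.91/17.03) = 2.741.
With d_NH₃ + d_HI = 781 mm, d_HI = 781/(1 + 2.741) = 208.8 mm.
d_NH₃ = 781 − 208.8 = 572 mm.

572 mm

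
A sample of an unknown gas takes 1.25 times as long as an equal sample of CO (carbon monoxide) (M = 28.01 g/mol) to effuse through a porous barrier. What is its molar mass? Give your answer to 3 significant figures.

43.8 g/mol

Since effusion rate ∝ 1/√M, t_X/t_CO = √(M_X/M_CO).
1.25 = √(M_X/28.01)
M_X = 28.01 × 1.25² = 28.01 × 1.562 = 43.8 g/mol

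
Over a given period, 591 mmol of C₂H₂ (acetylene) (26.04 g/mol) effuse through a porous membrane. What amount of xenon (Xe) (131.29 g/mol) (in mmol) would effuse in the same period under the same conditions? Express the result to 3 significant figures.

By Graham's law, rate_Xe/rate_C₂H₂ = √(M_C₂H₂/M_Xe) = √(26.04/131.29) = √0.1983 = 0.4454.
So the amount for Xe is 591 × 0.4454 = 263 mmol.

263 mmol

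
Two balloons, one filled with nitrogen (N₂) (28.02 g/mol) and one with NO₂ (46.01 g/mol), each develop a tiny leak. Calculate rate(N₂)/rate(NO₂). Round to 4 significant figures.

Since effusion rate ∝ 1/√M, rate_N₂/rate_NO₂ = √(M_NO₂/M_N₂) = √(46.01/28.02) = √1.642 = 1.281.

1.281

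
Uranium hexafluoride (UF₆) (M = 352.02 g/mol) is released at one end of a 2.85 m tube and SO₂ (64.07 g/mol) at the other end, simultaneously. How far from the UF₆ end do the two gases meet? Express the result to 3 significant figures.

The fronts meet when d_UF₆ + d_SO₂ = L with d_UF₆/d_SO₂ = √(M_SO₂/M_UF₆) (Graham's law). Here √(M_SO₂/M_UF₆) = √(64.07/352.02) = 0.4266.
With d_UF₆ + d_SO₂ = 2.85 m, d_SO₂ = 2.85/(1 + 0.4266) = 1.998 m.
d_UF₆ = 2.85 − 1.998 = 0.852 m.

0.852 m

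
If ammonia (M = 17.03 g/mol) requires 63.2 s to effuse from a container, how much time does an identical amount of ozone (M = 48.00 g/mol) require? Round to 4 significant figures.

106.1 s

Using Graham's law: t_O₃/t_NH₃ = √(M_O₃/M_NH₃) = √(48.00/17.03) = √2.819 = 1.679.
So the time for O₃ is 63.2 × 1.679 = 106.1 s.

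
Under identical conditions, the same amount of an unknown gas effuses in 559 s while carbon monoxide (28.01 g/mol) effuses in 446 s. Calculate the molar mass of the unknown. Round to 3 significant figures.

44.0 g/mol

By Graham's law, t_X/t_CO = √(M_X/M_CO).
559/446 = 1.253 = √(M_X/28.01)
M_X = 28.01 × 1.253² = 28.01 × 1.571 = 44.0 g/mol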